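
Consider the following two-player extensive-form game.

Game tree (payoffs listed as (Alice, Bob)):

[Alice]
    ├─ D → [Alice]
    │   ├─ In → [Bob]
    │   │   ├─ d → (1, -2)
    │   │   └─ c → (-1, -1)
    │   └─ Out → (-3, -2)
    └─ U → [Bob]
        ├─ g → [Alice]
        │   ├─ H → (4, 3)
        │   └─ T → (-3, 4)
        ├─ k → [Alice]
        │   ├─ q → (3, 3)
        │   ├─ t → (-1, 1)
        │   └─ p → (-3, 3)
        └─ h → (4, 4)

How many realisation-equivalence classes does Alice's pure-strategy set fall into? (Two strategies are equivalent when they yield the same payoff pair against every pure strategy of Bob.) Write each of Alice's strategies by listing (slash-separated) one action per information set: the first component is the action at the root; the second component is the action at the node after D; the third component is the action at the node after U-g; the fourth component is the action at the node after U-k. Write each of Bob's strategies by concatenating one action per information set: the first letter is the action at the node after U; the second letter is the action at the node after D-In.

8

Alice has 24 pure strategies: D/In/H/q, D/In/H/t, D/In/H/p, D/In/T/q, D/In/T/t, D/In/T/p, D/Out/H/q, D/Out/H/t, D/Out/H/p, D/Out/T/q, D/Out/T/t, D/Out/T/p, U/In/H/q, U/In/H/t, U/In/H/p, U/In/T/q, U/In/T/t, U/In/T/p, U/Out/H/q, U/Out/H/t, U/Out/H/p, U/Out/T/q, U/Out/T/t, U/Out/T/p. Columns: gd, gc, kd, kc, hd, hc.
{D/In/H/q, D/In/H/t, D/In/H/p, D/In/T/q, D/In/T/t, D/In/T/p} → row (1,-2) (-1,-1) (1,-2) (-1,-1) (1,-2) (-1,-1)
{D/Out/H/q, D/Out/H/t, D/Out/H/p, D/Out/T/q, D/Out/T/t, D/Out/T/p} → row (-3,-2) (-3,-2) (-3,-2) (-3,-2) (-3,-2) (-3,-2)
{U/In/H/q, U/Out/H/q} → row (4,3) (4,3) (3,3) (3,3) (4,4) (4,4)
{U/In/H/t, U/Out/H/t} → row (4,3) (4,3) (-1,1) (-1,1) (4,4) (4,4)
{U/In/H/p, U/Out/H/p} → row (4,3) (4,3) (-3,3) (-3,3) (4,4) (4,4)
{U/In/T/q, U/Out/T/q} → row (-3,4) (-3,4) (3,3) (3,3) (4,4) (4,4)
{U/In/T/t, U/Out/T/t} → row (-3,4) (-3,4) (-1,1) (-1,1) (4,4) (4,4)
{U/In/T/p, U/Out/T/p} → row (-3,4) (-3,4) (-3,3) (-3,3) (4,4) (4,4)
That's 8 distinct rows out of 24 strategies.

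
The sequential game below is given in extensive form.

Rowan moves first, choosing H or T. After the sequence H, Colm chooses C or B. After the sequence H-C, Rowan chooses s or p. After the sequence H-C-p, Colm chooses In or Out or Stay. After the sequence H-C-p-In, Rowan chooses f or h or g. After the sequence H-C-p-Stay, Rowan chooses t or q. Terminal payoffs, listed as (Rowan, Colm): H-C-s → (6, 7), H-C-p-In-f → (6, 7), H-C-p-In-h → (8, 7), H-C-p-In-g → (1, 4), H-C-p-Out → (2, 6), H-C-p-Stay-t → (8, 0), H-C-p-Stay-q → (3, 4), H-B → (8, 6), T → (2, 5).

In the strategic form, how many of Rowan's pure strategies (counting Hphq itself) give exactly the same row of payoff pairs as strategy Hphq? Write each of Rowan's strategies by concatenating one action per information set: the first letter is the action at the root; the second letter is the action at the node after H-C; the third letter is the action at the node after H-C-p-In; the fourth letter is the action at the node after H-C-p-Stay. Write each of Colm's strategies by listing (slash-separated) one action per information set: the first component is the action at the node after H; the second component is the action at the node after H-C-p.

1

Row for Hphq (columns C/In, C/Out, C/Stay, B/In, B/Out, B/Stay): (8,7) (2,6) (3,4) (8,6) (8,6) (8,6).
Every one of Rowan's information sets is on the play path for some reply by Colm when Rowan follows Hphq.
Changing the action at any of them therefore changes at least one column, so only Hphq itself gives this row.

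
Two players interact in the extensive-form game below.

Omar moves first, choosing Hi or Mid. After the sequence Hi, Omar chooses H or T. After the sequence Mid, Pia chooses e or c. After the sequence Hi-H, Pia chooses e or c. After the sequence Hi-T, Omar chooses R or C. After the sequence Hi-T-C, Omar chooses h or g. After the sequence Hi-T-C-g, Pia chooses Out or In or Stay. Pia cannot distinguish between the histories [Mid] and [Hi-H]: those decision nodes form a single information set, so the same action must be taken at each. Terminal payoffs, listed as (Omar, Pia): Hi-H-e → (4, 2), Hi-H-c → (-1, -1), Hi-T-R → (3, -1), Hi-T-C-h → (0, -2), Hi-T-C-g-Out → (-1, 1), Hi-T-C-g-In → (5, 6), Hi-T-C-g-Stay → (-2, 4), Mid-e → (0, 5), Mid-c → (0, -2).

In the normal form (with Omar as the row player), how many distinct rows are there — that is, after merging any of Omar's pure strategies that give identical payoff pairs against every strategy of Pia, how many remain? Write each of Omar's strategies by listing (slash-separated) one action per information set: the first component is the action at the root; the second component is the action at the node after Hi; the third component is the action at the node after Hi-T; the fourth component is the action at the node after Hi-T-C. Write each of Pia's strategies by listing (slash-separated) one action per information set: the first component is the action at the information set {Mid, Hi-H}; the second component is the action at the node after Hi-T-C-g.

Omar has 16 pure strategies: Hi/H/R/h, Hi/H/R/g, Hi/H/C/h, Hi/H/C/g, Hi/T/R/h, Hi/T/R/g, Hi/T/C/h, Hi/T/C/g, Mid/H/R/h, Mid/H/R/g, Mid/H/C/h, Mid/H/C/g, Mid/T/R/h, Mid/T/R/g, Mid/T/C/h, Mid/T/C/g. Columns: e/Out, e/In, e/Stay, c/Out, c/In, c/Stay.
{Hi/H/R/h, Hi/H/R/g, Hi/H/C/h, Hi/H/C/g} → row (4,2) (4,2) (4,2) (-1,-1) (-1,-1) (-1,-1)
{Hi/T/R/h, Hi/T/R/g} → row (3,-1) (3,-1) (3,-1) (3,-1) (3,-1) (3,-1)
{Hi/T/C/h} → row (0,-2) (0,-2) (0,-2) (0,-2) (0,-2) (0,-2)
{Hi/T/C/g} → row (-1,1) (5,6) (-2,4) (-1,1) (5,6) (-2,4)
{Mid/H/R/h, Mid/H/R/g, Mid/H/C/h, Mid/H/C/g, Mid/T/R/h, Mid/T/R/g, Mid/T/C/h, Mid/T/C/g} → row (0,5) (0,5) (0,5) (0,-2) (0,-2) (0,-2)
That's 5 distinct rows out of 16 strategies.

5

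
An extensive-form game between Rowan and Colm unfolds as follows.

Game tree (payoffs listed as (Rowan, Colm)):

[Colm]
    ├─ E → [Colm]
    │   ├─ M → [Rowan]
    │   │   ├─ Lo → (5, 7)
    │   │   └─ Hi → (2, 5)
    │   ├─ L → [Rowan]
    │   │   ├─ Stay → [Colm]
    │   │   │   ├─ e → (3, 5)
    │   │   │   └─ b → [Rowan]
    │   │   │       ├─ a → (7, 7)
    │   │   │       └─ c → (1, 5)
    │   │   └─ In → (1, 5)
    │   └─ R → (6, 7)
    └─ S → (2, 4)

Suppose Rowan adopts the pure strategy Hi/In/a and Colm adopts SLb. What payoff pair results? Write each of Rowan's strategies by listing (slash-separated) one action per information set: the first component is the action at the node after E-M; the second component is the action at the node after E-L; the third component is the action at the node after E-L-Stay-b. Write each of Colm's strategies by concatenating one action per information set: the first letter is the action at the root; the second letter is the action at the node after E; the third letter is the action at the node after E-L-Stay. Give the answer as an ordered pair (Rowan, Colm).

Trace the play path from the root:
  Colm plays S
→ terminal payoff (2, 4).
(Rowan's choice at the node after E-M is never reached on this path, so it doesn't affect the outcome.)

(2, 4)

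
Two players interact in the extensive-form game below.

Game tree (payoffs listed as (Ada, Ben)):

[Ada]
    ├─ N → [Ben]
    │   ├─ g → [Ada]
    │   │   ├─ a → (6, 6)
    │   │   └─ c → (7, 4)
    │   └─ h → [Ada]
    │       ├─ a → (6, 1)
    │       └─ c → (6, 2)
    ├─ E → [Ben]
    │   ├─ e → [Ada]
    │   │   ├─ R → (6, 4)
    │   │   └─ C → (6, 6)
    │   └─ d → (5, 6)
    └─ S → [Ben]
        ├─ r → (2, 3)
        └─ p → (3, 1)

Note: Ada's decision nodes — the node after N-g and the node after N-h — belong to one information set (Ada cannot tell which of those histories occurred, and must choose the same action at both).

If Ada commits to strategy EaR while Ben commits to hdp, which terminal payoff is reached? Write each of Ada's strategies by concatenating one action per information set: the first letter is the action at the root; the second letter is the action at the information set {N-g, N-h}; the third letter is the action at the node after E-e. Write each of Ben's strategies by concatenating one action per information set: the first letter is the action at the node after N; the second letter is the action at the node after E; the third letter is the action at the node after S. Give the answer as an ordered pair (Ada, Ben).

Trace the play path from the root:
  Ada plays E
  Ben plays d at [E]
→ terminal payoff (5, 6).
(Ada's choice at the information set {N-g, N-h} is never reached on this path, so it doesn't affect the outcome.)

(5, 6)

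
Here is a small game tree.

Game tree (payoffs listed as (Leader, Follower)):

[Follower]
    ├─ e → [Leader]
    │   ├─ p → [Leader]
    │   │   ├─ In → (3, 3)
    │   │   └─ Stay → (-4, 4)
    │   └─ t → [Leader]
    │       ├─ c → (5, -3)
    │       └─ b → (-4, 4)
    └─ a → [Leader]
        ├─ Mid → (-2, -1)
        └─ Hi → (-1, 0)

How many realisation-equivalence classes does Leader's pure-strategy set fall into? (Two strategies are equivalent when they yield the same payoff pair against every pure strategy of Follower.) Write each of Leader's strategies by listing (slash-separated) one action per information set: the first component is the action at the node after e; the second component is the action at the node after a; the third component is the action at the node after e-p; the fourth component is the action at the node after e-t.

Leader has 16 pure strategies: p/Mid/In/c, p/Mid/In/b, p/Mid/Stay/c, p/Mid/Stay/b, p/Hi/In/c, p/Hi/In/b, p/Hi/Stay/c, p/Hi/Stay/b, t/Mid/In/c, t/Mid/In/b, t/Mid/Stay/c, t/Mid/Stay/b, t/Hi/In/c, t/Hi/In/b, t/Hi/Stay/c, t/Hi/Stay/b. Columns: e, a.
{p/Mid/In/c, p/Mid/In/b} → row (3,3) (-2,-1)
{p/Mid/Stay/c, p/Mid/Stay/b, t/Mid/In/b, t/Mid/Stay/b} → row (-4,4) (-2,-1)
{p/Hi/In/c, p/Hi/In/b} → row (3,3) (-1,0)
{p/Hi/Stay/c, p/Hi/Stay/b, t/Hi/In/b, t/Hi/Stay/b} → row (-4,4) (-1,0)
{t/Mid/In/c, t/Mid/Stay/c} → row (5,-3) (-2,-1)
{t/Hi/In/c, t/Hi/Stay/c} → row (5,-3) (-1,0)
That's 6 distinct rows out of 16 strategies.

6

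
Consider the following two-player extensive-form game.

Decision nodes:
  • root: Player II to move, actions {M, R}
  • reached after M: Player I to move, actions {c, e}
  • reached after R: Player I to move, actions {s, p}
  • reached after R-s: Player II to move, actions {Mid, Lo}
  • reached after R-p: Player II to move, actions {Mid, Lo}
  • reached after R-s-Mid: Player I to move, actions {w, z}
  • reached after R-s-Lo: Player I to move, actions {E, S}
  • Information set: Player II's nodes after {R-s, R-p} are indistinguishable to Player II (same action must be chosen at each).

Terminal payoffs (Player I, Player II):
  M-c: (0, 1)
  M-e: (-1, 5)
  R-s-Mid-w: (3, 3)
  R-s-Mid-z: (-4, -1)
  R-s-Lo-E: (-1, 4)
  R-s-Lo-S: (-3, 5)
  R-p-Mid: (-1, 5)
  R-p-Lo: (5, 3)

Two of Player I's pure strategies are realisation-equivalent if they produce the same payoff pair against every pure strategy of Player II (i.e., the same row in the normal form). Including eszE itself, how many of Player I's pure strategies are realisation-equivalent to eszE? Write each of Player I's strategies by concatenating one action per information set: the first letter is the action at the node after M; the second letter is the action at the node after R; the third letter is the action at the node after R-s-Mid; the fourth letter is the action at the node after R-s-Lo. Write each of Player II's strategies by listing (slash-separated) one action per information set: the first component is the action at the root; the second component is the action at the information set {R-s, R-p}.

1

Row for eszE (columns M/Mid, M/Lo, R/Mid, R/Lo): (-1,5) (-1,5) (-4,-1) (-1,4).
Every one of Player I's information sets is on the play path for some reply by Player II when Player I follows eszE.
Changing the action at any of them therefore changes at least one column, so only eszE itself gives this row.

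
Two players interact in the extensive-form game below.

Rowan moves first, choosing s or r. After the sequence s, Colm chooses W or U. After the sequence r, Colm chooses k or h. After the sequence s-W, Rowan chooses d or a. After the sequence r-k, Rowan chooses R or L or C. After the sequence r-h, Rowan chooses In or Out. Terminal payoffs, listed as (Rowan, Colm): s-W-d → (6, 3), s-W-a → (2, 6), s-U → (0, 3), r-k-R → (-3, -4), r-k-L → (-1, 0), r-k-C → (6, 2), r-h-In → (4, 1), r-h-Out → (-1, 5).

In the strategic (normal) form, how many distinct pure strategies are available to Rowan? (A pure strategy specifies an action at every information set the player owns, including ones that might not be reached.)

Rowan owns the root with actions {s, r} — two choices.
Rowan owns the node after s-W with actions {d, a} — two choices.
Rowan owns the node after r-k with actions {R, L, C} — three choices.
Rowan owns the node after r-h with actions {In, Out} — two choices.
A pure strategy fixes one action at each information set independently, so the count is the product 2 × 2 × 3 × 2 = 24.
(For reference, Colm has 4 pure strategies, giving a 24×4 normal-form matrix.)

24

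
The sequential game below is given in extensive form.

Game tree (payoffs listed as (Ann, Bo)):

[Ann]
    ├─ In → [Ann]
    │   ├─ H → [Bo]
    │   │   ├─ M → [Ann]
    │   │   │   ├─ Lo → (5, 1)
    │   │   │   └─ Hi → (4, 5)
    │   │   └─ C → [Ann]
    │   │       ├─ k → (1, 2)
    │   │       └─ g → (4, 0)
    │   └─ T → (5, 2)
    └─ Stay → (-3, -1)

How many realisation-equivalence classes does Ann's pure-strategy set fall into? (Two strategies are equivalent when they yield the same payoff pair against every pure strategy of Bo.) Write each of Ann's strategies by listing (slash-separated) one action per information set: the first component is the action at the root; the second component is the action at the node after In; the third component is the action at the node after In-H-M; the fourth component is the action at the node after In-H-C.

6

Ann has 16 pure strategies: In/H/Lo/k, In/H/Lo/g, In/H/Hi/k, In/H/Hi/g, In/T/Lo/k, In/T/Lo/g, In/T/Hi/k, In/T/Hi/g, Stay/H/Lo/k, Stay/H/Lo/g, Stay/H/Hi/k, Stay/H/Hi/g, Stay/T/Lo/k, Stay/T/Lo/g, Stay/T/Hi/k, Stay/T/Hi/g. Columns: M, C.
{In/H/Lo/k} → row (5,1) (1,2)
{In/H/Lo/g} → row (5,1) (4,0)
{In/H/Hi/k} → row (4,5) (1,2)
{In/H/Hi/g} → row (4,5) (4,0)
{In/T/Lo/k, In/T/Lo/g, In/T/Hi/k, In/T/Hi/g} → row (5,2) (5,2)
{Stay/H/Lo/k, Stay/H/Lo/g, Stay/H/Hi/k, Stay/H/Hi/g, Stay/T/Lo/k, Stay/T/Lo/g, Stay/T/Hi/k, Stay/T/Hi/g} → row (-3,-1) (-3,-1)
That's 6 distinct rows out of 16 strategies.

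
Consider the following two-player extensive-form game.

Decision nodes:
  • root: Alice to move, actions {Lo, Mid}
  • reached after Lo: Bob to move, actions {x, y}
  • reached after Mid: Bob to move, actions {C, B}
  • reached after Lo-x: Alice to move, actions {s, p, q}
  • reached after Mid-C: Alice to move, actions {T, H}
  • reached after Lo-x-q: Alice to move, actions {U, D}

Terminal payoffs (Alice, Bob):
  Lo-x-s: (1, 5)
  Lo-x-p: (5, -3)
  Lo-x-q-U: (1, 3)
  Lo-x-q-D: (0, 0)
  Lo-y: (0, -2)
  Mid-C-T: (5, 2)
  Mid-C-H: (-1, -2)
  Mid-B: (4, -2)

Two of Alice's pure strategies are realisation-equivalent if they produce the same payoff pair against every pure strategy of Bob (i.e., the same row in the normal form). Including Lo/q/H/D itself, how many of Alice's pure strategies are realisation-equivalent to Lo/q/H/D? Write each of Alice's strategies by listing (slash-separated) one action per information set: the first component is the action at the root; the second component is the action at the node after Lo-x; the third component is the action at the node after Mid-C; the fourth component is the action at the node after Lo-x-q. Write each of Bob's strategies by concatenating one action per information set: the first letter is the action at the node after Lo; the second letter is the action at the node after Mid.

2

Row for Lo/q/H/D (columns xC, xB, yC, yB): (0,0) (0,0) (0,-2) (0,-2).
Under Lo/q/H/D, Alice's choice at the node after Mid-C can never be reached regardless of what Bob does, so varying those choices leaves every outcome unchanged.
Holding the reachable choices fixed and varying the unreachable one freely already gives 2 equivalent strategies.
No other strategy reproduces this row, so those 2 are the full class: Lo/q/T/D, Lo/q/H/D.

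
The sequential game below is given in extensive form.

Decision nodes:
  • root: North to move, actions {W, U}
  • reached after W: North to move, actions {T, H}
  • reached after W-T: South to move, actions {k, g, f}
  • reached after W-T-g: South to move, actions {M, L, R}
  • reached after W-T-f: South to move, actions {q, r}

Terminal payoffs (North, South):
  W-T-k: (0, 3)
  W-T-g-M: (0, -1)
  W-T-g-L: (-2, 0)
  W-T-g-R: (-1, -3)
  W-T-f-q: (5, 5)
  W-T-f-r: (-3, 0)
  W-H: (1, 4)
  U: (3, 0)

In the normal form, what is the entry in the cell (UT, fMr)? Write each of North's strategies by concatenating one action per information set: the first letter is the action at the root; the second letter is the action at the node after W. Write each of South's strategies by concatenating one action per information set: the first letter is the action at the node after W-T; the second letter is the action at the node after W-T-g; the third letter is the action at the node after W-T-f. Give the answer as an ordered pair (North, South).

(3, 0)

Trace the play path from the root:
  North plays U
→ terminal payoff (3, 0).
(North's choice at the node after W is never reached on this path, so it doesn't affect the outcome.)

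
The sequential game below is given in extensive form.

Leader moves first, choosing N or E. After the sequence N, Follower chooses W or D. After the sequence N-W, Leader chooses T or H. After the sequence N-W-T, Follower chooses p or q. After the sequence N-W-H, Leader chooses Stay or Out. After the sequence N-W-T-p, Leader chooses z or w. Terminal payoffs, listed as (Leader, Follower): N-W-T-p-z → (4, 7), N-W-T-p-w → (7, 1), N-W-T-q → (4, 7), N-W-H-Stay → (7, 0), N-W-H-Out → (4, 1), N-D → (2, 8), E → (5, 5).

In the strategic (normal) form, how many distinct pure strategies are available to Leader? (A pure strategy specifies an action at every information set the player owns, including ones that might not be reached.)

16

Leader owns the root with actions {N, E} — two choices.
Leader owns the node after N-W with actions {T, H} — two choices.
Leader owns the node after N-W-H with actions {Stay, Out} — two choices.
Leader owns the node after N-W-T-p with actions {z, w} — two choices.
A pure strategy fixes one action at each information set independently, so the count is the product 2 × 2 × 2 × 2 = 16.
(For reference, Follower has 4 pure strategies, giving a 16×4 normal-form matrix.)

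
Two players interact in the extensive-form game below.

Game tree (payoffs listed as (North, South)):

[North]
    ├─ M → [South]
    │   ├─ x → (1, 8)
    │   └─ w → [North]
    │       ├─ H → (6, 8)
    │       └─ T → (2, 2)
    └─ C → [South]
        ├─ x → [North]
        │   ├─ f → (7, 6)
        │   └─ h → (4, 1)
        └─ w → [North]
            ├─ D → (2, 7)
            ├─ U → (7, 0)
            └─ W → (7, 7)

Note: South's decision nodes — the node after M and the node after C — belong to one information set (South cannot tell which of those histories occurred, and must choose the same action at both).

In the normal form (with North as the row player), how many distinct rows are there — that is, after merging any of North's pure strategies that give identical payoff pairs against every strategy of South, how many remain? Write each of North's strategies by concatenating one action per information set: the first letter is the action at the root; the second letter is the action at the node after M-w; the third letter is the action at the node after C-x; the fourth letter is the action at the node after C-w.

8

North has 24 pure strategies: MHfD, MHfU, MHfW, MHhD, MHhU, MHhW, MTfD, MTfU, MTfW, MThD, MThU, MThW, CHfD, CHfU, CHfW, CHhD, CHhU, CHhW, CTfD, CTfU, CTfW, CThD, CThU, CThW. Columns: x, w.
{MHfD, MHfU, MHfW, MHhD, MHhU, MHhW} → row (1,8) (6,8)
{MTfD, MTfU, MTfW, MThD, MThU, MThW} → row (1,8) (2,2)
{CHfD, CTfD} → row (7,6) (2,7)
{CHfU, CTfU} → row (7,6) (7,0)
{CHfW, CTfW} → row (7,6) (7,7)
{CHhD, CThD} → row (4,1) (2,7)
{CHhU, CThU} → row (4,1) (7,0)
{CHhW, CThW} → row (4,1) (7,7)
That's 8 distinct rows out of 24 strategies.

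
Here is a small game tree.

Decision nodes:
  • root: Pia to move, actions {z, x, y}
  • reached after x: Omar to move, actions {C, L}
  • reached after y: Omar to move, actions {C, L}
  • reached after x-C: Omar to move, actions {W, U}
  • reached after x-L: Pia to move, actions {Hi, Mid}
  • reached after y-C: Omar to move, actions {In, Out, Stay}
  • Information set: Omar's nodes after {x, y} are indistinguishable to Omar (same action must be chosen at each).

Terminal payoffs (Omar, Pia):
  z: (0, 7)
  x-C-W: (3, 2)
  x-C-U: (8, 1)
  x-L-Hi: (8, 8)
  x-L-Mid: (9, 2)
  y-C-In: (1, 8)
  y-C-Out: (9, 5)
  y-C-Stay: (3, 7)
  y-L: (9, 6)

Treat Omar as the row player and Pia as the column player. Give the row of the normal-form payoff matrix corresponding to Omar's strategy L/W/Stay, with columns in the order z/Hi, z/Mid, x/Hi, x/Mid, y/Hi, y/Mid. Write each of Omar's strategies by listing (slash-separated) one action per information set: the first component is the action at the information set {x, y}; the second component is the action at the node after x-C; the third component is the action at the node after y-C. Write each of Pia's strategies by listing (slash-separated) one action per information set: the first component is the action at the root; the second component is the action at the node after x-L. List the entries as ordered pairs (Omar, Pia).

vs z/Hi: Pia plays z → (0, 7)
vs z/Mid: Pia plays z → (0, 7)
vs x/Hi: Pia plays x → Omar plays L at [x] → Pia plays Hi at [x-L] → (8, 8)
vs x/Mid: Pia plays x → Omar plays L at [x] → Pia plays Mid at [x-L] → (9, 2)
vs y/Hi: Pia plays y → Omar plays L at [y] → (9, 6)
vs y/Mid: Pia plays y → Omar plays L at [y] → (9, 6)

(0,7) (0,7) (8,8) (9,2) (9,6) (9,6)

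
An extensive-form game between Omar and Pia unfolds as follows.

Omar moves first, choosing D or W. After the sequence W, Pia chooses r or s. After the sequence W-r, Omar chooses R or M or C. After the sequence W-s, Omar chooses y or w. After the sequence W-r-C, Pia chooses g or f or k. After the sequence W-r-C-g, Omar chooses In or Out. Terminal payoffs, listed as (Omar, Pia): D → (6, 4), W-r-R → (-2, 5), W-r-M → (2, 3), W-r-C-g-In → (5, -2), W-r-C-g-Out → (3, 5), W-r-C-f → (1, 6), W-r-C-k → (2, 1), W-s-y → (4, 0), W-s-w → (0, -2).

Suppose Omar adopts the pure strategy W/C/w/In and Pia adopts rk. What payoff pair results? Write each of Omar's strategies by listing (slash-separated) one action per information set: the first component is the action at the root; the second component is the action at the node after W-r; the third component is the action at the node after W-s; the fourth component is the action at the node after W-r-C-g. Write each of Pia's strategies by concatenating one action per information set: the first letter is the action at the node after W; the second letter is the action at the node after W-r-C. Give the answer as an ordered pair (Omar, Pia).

(2, 1)

Trace the play path from the root:
  Omar plays W
  Pia plays r at [W]
  Omar plays C at [W-r]
  Pia plays k at [W-r-C]
→ terminal payoff (2, 1).
(Omar's choice at the node after W-s is never reached on this path, so it doesn't affect the outcome.)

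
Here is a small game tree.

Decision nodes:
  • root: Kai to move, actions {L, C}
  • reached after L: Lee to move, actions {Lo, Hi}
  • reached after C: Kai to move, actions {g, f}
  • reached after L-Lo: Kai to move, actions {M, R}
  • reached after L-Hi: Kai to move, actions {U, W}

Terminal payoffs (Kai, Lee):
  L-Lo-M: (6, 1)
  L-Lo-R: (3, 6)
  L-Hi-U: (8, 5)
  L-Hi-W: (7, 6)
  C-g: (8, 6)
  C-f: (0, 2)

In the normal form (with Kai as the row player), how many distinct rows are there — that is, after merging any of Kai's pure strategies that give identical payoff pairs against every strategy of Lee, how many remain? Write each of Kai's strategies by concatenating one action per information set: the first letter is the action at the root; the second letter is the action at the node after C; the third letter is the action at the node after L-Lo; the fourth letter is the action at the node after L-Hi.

6

Kai has 16 pure strategies: LgMU, LgMW, LgRU, LgRW, LfMU, LfMW, LfRU, LfRW, CgMU, CgMW, CgRU, CgRW, CfMU, CfMW, CfRU, CfRW. Columns: Lo, Hi.
{LgMU, LfMU} → row (6,1) (8,5)
{LgMW, LfMW} → row (6,1) (7,6)
{LgRU, LfRU} → row (3,6) (8,5)
{LgRW, LfRW} → row (3,6) (7,6)
{CgMU, CgMW, CgRU, CgRW} → row (8,6) (8,6)
{CfMU, CfMW, CfRU, CfRW} → row (0,2) (0,2)
That's 6 distinct rows out of 16 strategies.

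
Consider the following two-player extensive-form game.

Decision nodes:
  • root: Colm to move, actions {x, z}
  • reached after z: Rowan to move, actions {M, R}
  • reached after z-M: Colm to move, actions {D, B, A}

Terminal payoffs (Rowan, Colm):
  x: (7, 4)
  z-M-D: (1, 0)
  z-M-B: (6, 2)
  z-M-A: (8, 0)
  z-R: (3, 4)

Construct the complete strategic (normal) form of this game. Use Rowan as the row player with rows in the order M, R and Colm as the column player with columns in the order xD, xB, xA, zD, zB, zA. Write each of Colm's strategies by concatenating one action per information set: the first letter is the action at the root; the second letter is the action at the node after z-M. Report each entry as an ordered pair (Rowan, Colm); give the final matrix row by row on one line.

M: (7,4) (7,4) (7,4) (1,0) (6,2) (8,0) | R: (7,4) (7,4) (7,4) (3,4) (3,4) (3,4)

Row M: xD→(7,4), xB→(7,4), xA→(7,4), zD→(1,0), zB→(6,2), zA→(8,0)
Row R: xD→(7,4), xB→(7,4), xA→(7,4), zD→(3,4), zB→(3,4), zA→(3,4)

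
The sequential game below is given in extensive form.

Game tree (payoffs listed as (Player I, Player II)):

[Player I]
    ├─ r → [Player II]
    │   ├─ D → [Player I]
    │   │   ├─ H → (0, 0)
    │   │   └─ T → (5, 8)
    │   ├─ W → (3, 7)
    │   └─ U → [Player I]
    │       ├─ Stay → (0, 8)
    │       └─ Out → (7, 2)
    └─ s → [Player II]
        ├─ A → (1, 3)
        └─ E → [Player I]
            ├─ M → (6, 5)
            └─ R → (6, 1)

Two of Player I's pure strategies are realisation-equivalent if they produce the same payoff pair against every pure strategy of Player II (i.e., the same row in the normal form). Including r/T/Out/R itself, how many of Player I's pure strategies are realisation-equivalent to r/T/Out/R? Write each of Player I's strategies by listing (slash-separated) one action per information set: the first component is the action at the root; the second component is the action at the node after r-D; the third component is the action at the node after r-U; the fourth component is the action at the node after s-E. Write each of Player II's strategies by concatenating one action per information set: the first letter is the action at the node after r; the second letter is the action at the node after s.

Row for r/T/Out/R (columns DA, DE, WA, WE, UA, UE): (5,8) (5,8) (3,7) (3,7) (7,2) (7,2).
Under r/T/Out/R, Player I's choice at the node after s-E can never be reached regardless of what Player II does, so varying those choices leaves every outcome unchanged.
Holding the reachable choices fixed and varying the unreachable one freely already gives 2 equivalent strategies.
No other strategy reproduces this row, so those 2 are the full class: r/T/Out/M, r/T/Out/R.

2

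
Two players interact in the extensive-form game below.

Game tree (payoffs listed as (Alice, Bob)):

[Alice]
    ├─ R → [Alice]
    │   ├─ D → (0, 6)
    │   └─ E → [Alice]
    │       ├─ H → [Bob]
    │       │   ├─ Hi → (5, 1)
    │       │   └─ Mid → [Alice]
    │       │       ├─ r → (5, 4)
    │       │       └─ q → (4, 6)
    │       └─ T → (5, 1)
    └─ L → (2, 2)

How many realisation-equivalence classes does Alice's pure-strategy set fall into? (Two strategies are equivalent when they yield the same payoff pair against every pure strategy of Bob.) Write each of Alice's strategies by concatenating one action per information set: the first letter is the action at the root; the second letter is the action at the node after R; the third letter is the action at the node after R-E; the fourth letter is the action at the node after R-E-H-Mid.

Alice has 16 pure strategies: RDHr, RDHq, RDTr, RDTq, REHr, REHq, RETr, RETq, LDHr, LDHq, LDTr, LDTq, LEHr, LEHq, LETr, LETq. Columns: Hi, Mid.
{RDHr, RDHq, RDTr, RDTq} → row (0,6) (0,6)
{REHr} → row (5,1) (5,4)
{REHq} → row (5,1) (4,6)
{RETr, RETq} → row (5,1) (5,1)
{LDHr, LDHq, LDTr, LDTq, LEHr, LEHq, LETr, LETq} → row (2,2) (2,2)
That's 5 distinct rows out of 16 strategies.

5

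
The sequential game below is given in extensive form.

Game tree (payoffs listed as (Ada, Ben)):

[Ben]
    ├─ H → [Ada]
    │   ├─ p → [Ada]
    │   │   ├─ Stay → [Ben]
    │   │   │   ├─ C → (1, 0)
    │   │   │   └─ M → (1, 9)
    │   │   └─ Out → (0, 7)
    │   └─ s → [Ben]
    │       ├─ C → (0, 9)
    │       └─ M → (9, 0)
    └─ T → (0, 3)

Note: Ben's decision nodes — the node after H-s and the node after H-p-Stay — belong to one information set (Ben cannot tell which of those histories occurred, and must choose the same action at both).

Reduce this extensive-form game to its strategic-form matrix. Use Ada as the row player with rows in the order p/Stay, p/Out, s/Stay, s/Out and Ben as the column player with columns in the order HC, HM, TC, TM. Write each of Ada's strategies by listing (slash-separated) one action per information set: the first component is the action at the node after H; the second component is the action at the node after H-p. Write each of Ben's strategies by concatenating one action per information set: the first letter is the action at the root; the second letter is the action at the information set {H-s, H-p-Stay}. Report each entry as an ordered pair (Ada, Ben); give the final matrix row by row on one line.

Row p/Stay: HC→(1,0), HM→(1,9), TC→(0,3), TM→(0,3)
Row p/Out: HC→(0,7), HM→(0,7), TC→(0,3), TM→(0,3)
Row s/Stay: HC→(0,9), HM→(9,0), TC→(0,3), TM→(0,3)
Row s/Out: HC→(0,9), HM→(9,0), TC→(0,3), TM→(0,3)

p/Stay: (1,0) (1,9) (0,3) (0,3) | p/Out: (0,7) (0,7) (0,3) (0,3) | s/Stay: (0,9) (9,0) (0,3) (0,3) | s/Out: (0,9) (9,0) (0,3) (0,3)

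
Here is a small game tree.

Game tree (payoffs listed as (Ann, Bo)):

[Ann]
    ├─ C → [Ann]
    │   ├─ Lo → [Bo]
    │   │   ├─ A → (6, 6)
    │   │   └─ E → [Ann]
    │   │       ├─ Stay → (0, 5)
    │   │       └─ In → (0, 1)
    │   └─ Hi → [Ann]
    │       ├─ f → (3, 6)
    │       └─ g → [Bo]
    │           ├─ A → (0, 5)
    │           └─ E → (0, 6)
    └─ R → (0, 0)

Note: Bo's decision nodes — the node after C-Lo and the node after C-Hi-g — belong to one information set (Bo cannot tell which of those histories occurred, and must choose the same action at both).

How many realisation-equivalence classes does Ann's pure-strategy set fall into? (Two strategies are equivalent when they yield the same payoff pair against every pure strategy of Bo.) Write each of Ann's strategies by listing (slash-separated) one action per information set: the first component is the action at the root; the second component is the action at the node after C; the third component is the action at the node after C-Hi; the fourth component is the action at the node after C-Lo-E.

Ann has 16 pure strategies: C/Lo/f/Stay, C/Lo/f/In, C/Lo/g/Stay, C/Lo/g/In, C/Hi/f/Stay, C/Hi/f/In, C/Hi/g/Stay, C/Hi/g/In, R/Lo/f/Stay, R/Lo/f/In, R/Lo/g/Stay, R/Lo/g/In, R/Hi/f/Stay, R/Hi/f/In, R/Hi/g/Stay, R/Hi/g/In. Columns: A, E.
{C/Lo/f/Stay, C/Lo/g/Stay} → row (6,6) (0,5)
{C/Lo/f/In, C/Lo/g/In} → row (6,6) (0,1)
{C/Hi/f/Stay, C/Hi/f/In} → row (3,6) (3,6)
{C/Hi/g/Stay, C/Hi/g/In} → row (0,5) (0,6)
{R/Lo/f/Stay, R/Lo/f/In, R/Lo/g/Stay, R/Lo/g/In, R/Hi/f/Stay, R/Hi/f/In, R/Hi/g/Stay, R/Hi/g/In} → row (0,0) (0,0)
That's 5 distinct rows out of 16 strategies.

5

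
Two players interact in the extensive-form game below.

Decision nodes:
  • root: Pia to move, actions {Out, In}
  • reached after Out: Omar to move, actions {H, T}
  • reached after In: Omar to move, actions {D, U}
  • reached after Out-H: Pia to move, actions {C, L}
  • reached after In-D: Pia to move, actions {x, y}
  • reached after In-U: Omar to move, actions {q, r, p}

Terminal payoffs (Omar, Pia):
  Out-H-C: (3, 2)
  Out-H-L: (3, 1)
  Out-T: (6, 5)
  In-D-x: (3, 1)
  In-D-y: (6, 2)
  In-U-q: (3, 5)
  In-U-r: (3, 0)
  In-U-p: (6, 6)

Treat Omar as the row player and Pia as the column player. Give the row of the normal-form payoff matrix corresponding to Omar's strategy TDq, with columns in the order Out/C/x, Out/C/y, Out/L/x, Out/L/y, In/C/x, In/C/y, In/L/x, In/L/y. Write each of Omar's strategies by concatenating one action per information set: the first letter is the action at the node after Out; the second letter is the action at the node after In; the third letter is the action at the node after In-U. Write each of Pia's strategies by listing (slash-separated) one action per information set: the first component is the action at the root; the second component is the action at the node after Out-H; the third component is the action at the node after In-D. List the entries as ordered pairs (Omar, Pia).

vs Out/C/x: Pia plays Out → Omar plays T at [Out] → (6, 5)
vs Out/C/y: Pia plays Out → Omar plays T at [Out] → (6, 5)
vs Out/L/x: Pia plays Out → Omar plays T at [Out] → (6, 5)
vs Out/L/y: Pia plays Out → Omar plays T at [Out] → (6, 5)
vs In/C/x: Pia plays In → Omar plays D at [In] → Pia plays x at [In-D] → (3, 1)
vs In/C/y: Pia plays In → Omar plays D at [In] → Pia plays y at [In-D] → (6, 2)
vs In/L/x: Pia plays In → Omar plays D at [In] → Pia plays x at [In-D] → (3, 1)
vs In/L/y: Pia plays In → Omar plays D at [In] → Pia plays y at [In-D] → (6, 2)

(6,5) (6,5) (6,5) (6,5) (3,1) (6,2) (3,1) (6,2)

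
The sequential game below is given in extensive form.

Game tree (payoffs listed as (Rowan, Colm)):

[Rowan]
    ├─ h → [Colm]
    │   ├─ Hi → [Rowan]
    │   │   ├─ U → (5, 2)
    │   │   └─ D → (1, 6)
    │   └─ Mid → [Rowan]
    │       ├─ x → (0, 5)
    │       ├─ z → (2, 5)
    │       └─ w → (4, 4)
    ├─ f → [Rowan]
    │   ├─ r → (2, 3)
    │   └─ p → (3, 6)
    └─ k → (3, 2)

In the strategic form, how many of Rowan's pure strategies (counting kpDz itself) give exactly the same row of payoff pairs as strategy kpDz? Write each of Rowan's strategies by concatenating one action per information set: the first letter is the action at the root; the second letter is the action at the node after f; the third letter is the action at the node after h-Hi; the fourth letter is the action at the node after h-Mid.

Row for kpDz (columns Hi, Mid): (3,2) (3,2).
Under kpDz, Rowan's choice at the node after f and at the node after h-Hi and at the node after h-Mid can never be reached regardless of what Colm does, so varying those choices leaves every outcome unchanged.
Holding the reachable choices fixed and varying the unreachable ones freely already gives 2 × 2 × 3 = 12 equivalent strategies.
No other strategy reproduces this row, so those 12 are the full class: krUx, krUz, krUw, krDx, krDz, krDw, kpUx, kpUz, kpUw, kpDx, kpDz, kpDw.

12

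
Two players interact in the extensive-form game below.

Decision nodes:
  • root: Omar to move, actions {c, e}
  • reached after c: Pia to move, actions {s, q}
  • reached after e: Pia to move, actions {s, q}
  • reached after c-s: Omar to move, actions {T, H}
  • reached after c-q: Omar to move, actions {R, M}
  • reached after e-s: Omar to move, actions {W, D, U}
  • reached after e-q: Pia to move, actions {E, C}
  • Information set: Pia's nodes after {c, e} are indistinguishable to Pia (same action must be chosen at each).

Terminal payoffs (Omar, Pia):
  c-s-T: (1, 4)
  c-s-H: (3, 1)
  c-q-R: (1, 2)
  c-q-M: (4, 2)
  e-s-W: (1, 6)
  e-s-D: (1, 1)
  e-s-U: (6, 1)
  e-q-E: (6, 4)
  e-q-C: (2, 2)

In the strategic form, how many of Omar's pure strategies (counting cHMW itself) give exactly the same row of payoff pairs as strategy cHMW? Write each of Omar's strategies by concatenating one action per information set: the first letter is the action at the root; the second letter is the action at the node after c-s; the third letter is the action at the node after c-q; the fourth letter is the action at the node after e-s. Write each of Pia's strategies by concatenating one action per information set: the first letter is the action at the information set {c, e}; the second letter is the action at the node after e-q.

Row for cHMW (columns sE, sC, qE, qC): (3,1) (3,1) (4,2) (4,2).
Under cHMW, Omar's choice at the node after e-s can never be reached regardless of what Pia does, so varying those choices leaves every outcome unchanged.
Holding the reachable choices fixed and varying the unreachable one freely already gives 3 equivalent strategies.
No other strategy reproduces this row, so those 3 are the full class: cHMW, cHMD, cHMU.

3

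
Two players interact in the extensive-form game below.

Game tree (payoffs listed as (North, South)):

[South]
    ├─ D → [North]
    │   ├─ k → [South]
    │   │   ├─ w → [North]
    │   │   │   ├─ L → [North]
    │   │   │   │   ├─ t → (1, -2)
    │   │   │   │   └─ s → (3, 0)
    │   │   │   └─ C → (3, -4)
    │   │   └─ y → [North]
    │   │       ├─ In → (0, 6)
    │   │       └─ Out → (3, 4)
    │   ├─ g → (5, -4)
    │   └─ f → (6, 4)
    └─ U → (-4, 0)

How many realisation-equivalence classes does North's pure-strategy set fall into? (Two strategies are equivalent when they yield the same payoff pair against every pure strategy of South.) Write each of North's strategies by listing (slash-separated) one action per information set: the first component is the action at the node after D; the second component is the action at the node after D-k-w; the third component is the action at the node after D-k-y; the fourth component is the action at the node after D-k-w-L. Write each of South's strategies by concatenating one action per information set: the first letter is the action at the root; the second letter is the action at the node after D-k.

8

North has 24 pure strategies: k/L/In/t, k/L/In/s, k/L/Out/t, k/L/Out/s, k/C/In/t, k/C/In/s, k/C/Out/t, k/C/Out/s, g/L/In/t, g/L/In/s, g/L/Out/t, g/L/Out/s, g/C/In/t, g/C/In/s, g/C/Out/t, g/C/Out/s, f/L/In/t, f/L/In/s, f/L/Out/t, f/L/Out/s, f/C/In/t, f/C/In/s, f/C/Out/t, f/C/Out/s. Columns: Dw, Dy, Uw, Uy.
{k/L/In/t} → row (1,-2) (0,6) (-4,0) (-4,0)
{k/L/In/s} → row (3,0) (0,6) (-4,0) (-4,0)
{k/L/Out/t} → row (1,-2) (3,4) (-4,0) (-4,0)
{k/L/Out/s} → row (3,0) (3,4) (-4,0) (-4,0)
{k/C/In/t, k/C/In/s} → row (3,-4) (0,6) (-4,0) (-4,0)
{k/C/Out/t, k/C/Out/s} → row (3,-4) (3,4) (-4,0) (-4,0)
{g/L/In/t, g/L/In/s, g/L/Out/t, g/L/Out/s, g/C/In/t, g/C/In/s, g/C/Out/t, g/C/Out/s} → row (5,-4) (5,-4) (-4,0) (-4,0)
{f/L/In/t, f/L/In/s, f/L/Out/t, f/L/Out/s, f/C/In/t, f/C/In/s, f/C/Out/t, f/C/Out/s} → row (6,4) (6,4) (-4,0) (-4,0)
That's 8 distinct rows out of 24 strategies.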